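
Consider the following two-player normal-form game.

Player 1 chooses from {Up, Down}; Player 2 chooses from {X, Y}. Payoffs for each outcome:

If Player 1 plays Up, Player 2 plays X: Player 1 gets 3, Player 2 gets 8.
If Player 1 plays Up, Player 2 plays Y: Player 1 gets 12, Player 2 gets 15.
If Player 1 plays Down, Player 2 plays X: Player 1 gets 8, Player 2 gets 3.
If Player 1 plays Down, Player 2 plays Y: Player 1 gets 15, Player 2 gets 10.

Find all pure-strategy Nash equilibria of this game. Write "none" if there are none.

The unique pure-strategy Nash equilibrium is (Down, Y).

Player 1 against X: payoffs 3, 8 → best response Down.
Player 1 against Y: payoffs 12, 15 → best response Down.
Player 2 against Up: payoffs 8, 15 → best response Y.
Player 2 against Down: payoffs 3, 10 → best response Y.
Mutual best responses: (Down, Y).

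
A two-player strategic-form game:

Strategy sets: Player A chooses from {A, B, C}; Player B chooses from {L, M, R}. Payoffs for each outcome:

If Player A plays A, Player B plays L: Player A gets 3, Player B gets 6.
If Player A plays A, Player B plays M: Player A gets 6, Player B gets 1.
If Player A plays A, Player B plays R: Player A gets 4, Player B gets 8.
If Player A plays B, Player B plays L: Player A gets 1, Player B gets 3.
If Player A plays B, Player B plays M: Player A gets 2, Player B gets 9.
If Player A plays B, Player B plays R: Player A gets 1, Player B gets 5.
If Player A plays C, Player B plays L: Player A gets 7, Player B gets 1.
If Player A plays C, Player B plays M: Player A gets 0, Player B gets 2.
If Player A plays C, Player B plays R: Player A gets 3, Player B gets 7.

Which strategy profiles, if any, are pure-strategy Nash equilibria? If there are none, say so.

Check each profile: it is a Nash equilibrium iff no player can strictly gain by switching unilaterally.
(A, L): Player A can switch to C (3 → 7). Not NE.
(A, M): Player B can switch to L (1 → 6). Not NE.
(A, R): Player A gets 4, best alternative 3; Player B gets 8, best alternative 6. No profitable deviation — NE.
(B, L): Player A can switch to A (1 → 3). Not NE.
(B, M): Player A can switch to A (2 → 6). Not NE.
(B, R): Player A can switch to A (1 → 4). Not NE.
(C, L): Player B can switch to M (1 → 2). Not NE.
(C, M): Player A can switch to A (0 → 6). Not NE.
(C, R): Player A can switch to A (3 → 4). Not NE.

Pure NE: (A, R)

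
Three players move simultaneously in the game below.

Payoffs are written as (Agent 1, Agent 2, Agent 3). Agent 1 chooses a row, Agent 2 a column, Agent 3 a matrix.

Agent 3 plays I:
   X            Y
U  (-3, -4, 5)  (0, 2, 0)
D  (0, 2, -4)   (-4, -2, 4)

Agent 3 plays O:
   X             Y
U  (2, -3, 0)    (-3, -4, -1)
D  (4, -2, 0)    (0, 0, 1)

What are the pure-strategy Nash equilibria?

(U, X, I): Agent 1 can switch to D (-3 → 0). Not NE.
(U, X, O): Agent 1 can switch to D (2 → 4). Not NE.
(U, Y, I): Agent 1 gets 0, best alternative -4; Agent 2 gets 2, best alternative -4; Agent 3 gets 0, best alternative -1. No profitable deviation — NE.
(U, Y, O): Agent 1 can switch to D (-3 → 0). Not NE.
(D, X, I): Agent 3 can switch to O (-4 → 0). Not NE.
(D, X, O): Agent 2 can switch to Y (-2 → 0). Not NE.
(D, Y, I): Agent 1 can switch to U (-4 → 0). Not NE.
(D, Y, O): Agent 3 can switch to I (1 → 4). Not NE.

(U, Y, I)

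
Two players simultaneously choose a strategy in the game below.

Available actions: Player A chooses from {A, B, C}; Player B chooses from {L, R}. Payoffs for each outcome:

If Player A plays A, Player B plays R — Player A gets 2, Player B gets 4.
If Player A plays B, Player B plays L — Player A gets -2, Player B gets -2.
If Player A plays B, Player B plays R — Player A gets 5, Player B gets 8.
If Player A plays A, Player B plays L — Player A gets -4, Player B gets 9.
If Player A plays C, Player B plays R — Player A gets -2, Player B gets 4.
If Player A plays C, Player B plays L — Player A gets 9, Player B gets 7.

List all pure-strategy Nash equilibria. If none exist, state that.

The pure Nash equilibria are (B, R); (C, L).

(A, L): Player A can switch to B (-4 → -2). Not NE.
(A, R): Player A can switch to B (2 → 5). Not NE.
(B, L): Player A can switch to C (-2 → 9). Not NE.
(B, R): Player A gets 5, best alternative 2; Player B gets 8, best alternative -2. No profitable deviation — NE.
(C, L): Player A gets 9, best alternative -2; Player B gets 7, best alternative 4. No profitable deviation — NE.
(C, R): Player A can switch to A (-2 → 2). Not NE.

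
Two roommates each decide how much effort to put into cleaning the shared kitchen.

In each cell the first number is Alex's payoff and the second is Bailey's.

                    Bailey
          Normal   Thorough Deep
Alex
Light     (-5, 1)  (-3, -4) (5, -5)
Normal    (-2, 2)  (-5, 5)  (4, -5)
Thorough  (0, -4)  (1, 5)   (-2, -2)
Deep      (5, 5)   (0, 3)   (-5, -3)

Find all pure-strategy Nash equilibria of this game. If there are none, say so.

(Thorough, Thorough); (Deep, Normal)

(Light, Normal): Alex can switch to Normal (-5 → -2). Not NE.
(Light, Thorough): Alex can switch to Thorough (-3 → 1). Not NE.
(Light, Deep): Bailey can switch to Normal (-5 → 1). Not NE.
(Normal, Normal): Alex can switch to Thorough (-2 → 0). Not NE.
(Normal, Thorough): Alex can switch to Light (-5 → -3). Not NE.
(Normal, Deep): Alex can switch to Light (4 → 5). Not NE.
(Thorough, Thorough): Alex gets 1, best alternative 0; Bailey gets 5, best alternative -2. No profitable deviation — NE.
(Deep, Normal): Alex gets 5, best alternative 0; Bailey gets 5, best alternative 3. No profitable deviation — NE.
(The remaining 4 profiles each have a profitable deviation by the same check.)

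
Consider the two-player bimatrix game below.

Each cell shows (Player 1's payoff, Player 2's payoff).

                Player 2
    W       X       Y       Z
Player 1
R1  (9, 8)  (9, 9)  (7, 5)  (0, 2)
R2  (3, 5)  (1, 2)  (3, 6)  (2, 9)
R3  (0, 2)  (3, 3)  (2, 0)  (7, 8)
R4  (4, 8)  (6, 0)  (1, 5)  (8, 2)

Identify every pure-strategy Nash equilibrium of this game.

Player 1 against W: payoffs 9, 3, 0, 4 → best response R1.
Player 1 against X: payoffs 9, 1, 3, 6 → best response R1.
Player 1 against Y: payoffs 7, 3, 2, 1 → best response R1.
Player 1 against Z: payoffs 0, 2, 7, 8 → best response R4.
Player 2 against R1: payoffs 8, 9, 5, 2 → best response X.
Player 2 against R2: payoffs 5, 2, 6, 9 → best response Z.
Player 2 against R3: payoffs 2, 3, 0, 8 → best response Z.
Player 2 against R4: payoffs 8, 0, 5, 2 → best response W.
Mutual best responses: (R1, X).

(R1, X)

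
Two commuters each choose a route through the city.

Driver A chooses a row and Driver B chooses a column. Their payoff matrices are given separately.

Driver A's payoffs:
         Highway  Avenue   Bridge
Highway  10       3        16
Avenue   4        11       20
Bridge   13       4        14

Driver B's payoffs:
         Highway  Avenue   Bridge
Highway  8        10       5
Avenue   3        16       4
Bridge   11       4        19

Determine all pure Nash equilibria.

(Highway, Highway): Driver A can switch to Bridge (10 → 13). Not NE.
(Highway, Avenue): Driver A can switch to Avenue (3 → 11). Not NE.
(Highway, Bridge): Driver A can switch to Avenue (16 → 20). Not NE.
(Avenue, Highway): Driver A can switch to Highway (4 → 10). Not NE.
(Avenue, Avenue): Driver A gets 11, best alternative 4; Driver B gets 16, best alternative 4. No profitable deviation — NE.
(Avenue, Bridge): Driver B can switch to Avenue (4 → 16). Not NE.
(Bridge, Highway): Driver B can switch to Bridge (11 → 19). Not NE.
(Bridge, Avenue): Driver A can switch to Avenue (4 → 11). Not NE.
(Bridge, Bridge): Driver A can switch to Highway (14 → 16). Not NE.

(Avenue, Avenue)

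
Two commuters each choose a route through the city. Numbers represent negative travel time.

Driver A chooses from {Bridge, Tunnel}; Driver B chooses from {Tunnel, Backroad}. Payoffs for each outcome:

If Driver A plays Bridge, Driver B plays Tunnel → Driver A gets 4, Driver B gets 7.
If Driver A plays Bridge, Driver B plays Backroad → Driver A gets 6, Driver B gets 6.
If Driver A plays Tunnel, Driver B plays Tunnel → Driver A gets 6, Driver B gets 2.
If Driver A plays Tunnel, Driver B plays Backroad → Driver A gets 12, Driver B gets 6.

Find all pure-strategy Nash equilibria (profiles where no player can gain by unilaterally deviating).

Pure NE: (Tunnel, Backroad)

(Bridge, Tunnel): Driver A can switch to Tunnel (4 → 6). Not NE.
(Bridge, Backroad): Driver A can switch to Tunnel (6 → 12). Not NE.
(Tunnel, Tunnel): Driver B can switch to Backroad (2 → 6). Not NE.
(Tunnel, Backroad): Driver A gets 12, best alternative 6; Driver B gets 6, best alternative 2. No profitable deviation — NE.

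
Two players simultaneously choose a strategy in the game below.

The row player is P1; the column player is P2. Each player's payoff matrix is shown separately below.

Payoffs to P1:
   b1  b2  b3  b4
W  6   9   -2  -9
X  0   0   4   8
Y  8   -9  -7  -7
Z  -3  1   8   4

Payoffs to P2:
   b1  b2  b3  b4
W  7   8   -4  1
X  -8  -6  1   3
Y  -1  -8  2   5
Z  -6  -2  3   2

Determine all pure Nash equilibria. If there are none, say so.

The pure Nash equilibria are (W, b2) and (X, b4) and (Z, b3).

Mark each player's best response to every combination of opponents' strategies; a profile where every player is best-responding is a pure Nash equilibrium.
P1 against b1: payoffs 6, 0, 8, -3 → best response Y.
P1 against b2: payoffs 9, 0, -9, 1 → best response W.
P1 against b3: payoffs -2, 4, -7, 8 → best response Z.
P1 against b4: payoffs -9, 8, -7, 4 → best response X.
P2 against W: payoffs 7, 8, -4, 1 → best response b2.
P2 against X: payoffs -8, -6, 1, 3 → best response b4.
P2 against Y: payoffs -1, -8, 2, 5 → best response b4.
P2 against Z: payoffs -6, -2, 3, 2 → best response b3.
Mutual best responses: (W, b2); (X, b4); (Z, b3).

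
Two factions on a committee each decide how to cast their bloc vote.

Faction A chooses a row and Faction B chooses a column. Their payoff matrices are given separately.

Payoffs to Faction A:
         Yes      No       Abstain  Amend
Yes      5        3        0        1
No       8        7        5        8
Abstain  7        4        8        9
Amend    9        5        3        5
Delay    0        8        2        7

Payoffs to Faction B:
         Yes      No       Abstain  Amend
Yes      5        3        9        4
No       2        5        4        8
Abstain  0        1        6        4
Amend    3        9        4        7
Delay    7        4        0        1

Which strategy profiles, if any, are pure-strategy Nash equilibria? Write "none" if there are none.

Faction A against Yes: payoffs 5, 8, 7, 9, 0 → best response Amend.
Faction A against No: payoffs 3, 7, 4, 5, 8 → best response Delay.
Faction A against Abstain: payoffs 0, 5, 8, 3, 2 → best response Abstain.
Faction A against Amend: payoffs 1, 8, 9, 5, 7 → best response Abstain.
Faction B against Yes: payoffs 5, 3, 9, 4 → best response Abstain.
Faction B against No: payoffs 2, 5, 4, 8 → best response Amend.
Faction B against Abstain: payoffs 0, 1, 6, 4 → best response Abstain.
Faction B against Amend: payoffs 3, 9, 4, 7 → best response No.
Faction B against Delay: payoffs 7, 4, 0, 1 → best response Yes.
Mutual best responses: (Abstain, Abstain).

(Abstain, Abstain)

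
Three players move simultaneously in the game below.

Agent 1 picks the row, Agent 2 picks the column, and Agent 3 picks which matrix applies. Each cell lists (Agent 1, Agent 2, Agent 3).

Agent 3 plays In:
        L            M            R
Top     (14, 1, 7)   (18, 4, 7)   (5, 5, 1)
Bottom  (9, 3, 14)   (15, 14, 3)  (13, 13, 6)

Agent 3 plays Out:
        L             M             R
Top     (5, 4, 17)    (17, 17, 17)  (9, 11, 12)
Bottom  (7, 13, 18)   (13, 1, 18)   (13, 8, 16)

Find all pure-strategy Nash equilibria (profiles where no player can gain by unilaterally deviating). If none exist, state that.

Agent 1 against (L, In): payoffs 14, 9 → best response Top.
Agent 1 against (L, Out): payoffs 5, 7 → best response Bottom.
Agent 1 against (M, In): payoffs 18, 15 → best response Top.
Agent 1 against (M, Out): payoffs 17, 13 → best response Top.
Agent 1 against (R, In): payoffs 5, 13 → best response Bottom.
Agent 1 against (R, Out): payoffs 9, 13 → best response Bottom.
Agent 2 against (Top, In): payoffs 1, 4, 5 → best response R.
Agent 2 against (Top, Out): payoffs 4, 17, 11 → best response M.
Agent 2 against (Bottom, In): payoffs 3, 14, 13 → best response M.
Agent 2 against (Bottom, Out): payoffs 13, 1, 8 → best response L.
Agent 3 against (Top, L): payoffs 7, 17 → best response Out.
Agent 3 against (Top, M): payoffs 7, 17 → best response Out.
Agent 3 against (Top, R): payoffs 1, 12 → best response Out.
Agent 3 against (Bottom, L): payoffs 14, 18 → best response Out.
Agent 3 against (Bottom, M): payoffs 3, 18 → best response Out.
Agent 3 against (Bottom, R): payoffs 6, 16 → best response Out.
Mutual best responses: (Top, M, Out); (Bottom, L, Out).

(Top, M, Out); (Bottom, L, Out)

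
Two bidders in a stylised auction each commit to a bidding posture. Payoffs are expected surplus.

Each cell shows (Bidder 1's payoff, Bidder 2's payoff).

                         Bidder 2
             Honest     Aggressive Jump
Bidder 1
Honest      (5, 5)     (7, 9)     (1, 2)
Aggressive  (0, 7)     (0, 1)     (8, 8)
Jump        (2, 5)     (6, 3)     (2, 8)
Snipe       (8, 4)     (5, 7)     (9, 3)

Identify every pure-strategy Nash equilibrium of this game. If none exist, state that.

The unique pure-strategy Nash equilibrium is (Honest, Aggressive).

(Honest, Honest): Bidder 1 can switch to Snipe (5 → 8). Not NE.
(Honest, Aggressive): Bidder 1 gets 7, best alternative 6; Bidder 2 gets 9, best alternative 5. No profitable deviation — NE.
(Honest, Jump): Bidder 1 can switch to Aggressive (1 → 8). Not NE.
(Aggressive, Honest): Bidder 1 can switch to Honest (0 → 5). Not NE.
(Aggressive, Aggressive): Bidder 1 can switch to Honest (0 → 7). Not NE.
(Aggressive, Jump): Bidder 1 can switch to Snipe (8 → 9). Not NE.
(Jump, Honest): Bidder 1 can switch to Honest (2 → 5). Not NE.
(Jump, Aggressive): Bidder 1 can switch to Honest (6 → 7). Not NE.
(Jump, Jump): Bidder 1 can switch to Aggressive (2 → 8). Not NE.
(The remaining 3 profiles each have a profitable deviation by the same check.)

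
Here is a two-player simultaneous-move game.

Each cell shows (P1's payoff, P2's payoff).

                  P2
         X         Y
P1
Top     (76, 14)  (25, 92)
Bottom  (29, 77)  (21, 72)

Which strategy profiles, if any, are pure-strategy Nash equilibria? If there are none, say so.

The unique pure-strategy Nash equilibrium is (Top, Y).

For each player, find the best response to each opponent profile; mutual best responses are the pure NE.
P1 against X: payoffs 76, 29 → best response Top.
P1 against Y: payoffs 25, 21 → best response Top.
P2 against Top: payoffs 14, 92 → best response Y.
P2 against Bottom: payoffs 77, 72 → best response X.
Mutual best responses: (Top, Y).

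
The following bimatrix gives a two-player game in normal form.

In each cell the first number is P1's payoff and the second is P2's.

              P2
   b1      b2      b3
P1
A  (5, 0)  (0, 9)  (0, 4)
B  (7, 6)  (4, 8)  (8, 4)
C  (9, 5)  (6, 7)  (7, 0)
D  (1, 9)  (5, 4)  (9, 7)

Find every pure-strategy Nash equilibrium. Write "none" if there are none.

Check each profile: it is a Nash equilibrium iff no player can strictly gain by switching unilaterally.
(A, b1): P1 can switch to B (5 → 7). Not NE.
(A, b2): P1 can switch to B (0 → 4). Not NE.
(A, b3): P1 can switch to B (0 → 8). Not NE.
(B, b1): P1 can switch to C (7 → 9). Not NE.
(B, b2): P1 can switch to C (4 → 6). Not NE.
(B, b3): P1 can switch to D (8 → 9). Not NE.
(C, b1): P2 can switch to b2 (5 → 7). Not NE.
(C, b2): P1 gets 6, best alternative 5; P2 gets 7, best alternative 5. No profitable deviation — NE.
(C, b3): P1 can switch to B (7 → 8). Not NE.
(D, b1): P1 can switch to A (1 → 5). Not NE.
(D, b2): P1 can switch to C (5 → 6). Not NE.
(D, b3): P2 can switch to b1 (7 → 9). Not NE.

(C, b2)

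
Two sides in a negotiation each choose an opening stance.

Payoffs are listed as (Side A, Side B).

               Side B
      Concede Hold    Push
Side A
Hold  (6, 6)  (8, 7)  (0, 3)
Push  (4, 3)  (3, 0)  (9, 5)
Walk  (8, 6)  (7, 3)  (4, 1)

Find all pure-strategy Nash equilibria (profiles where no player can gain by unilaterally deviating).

Mark each player's best response to every combination of opponents' strategies; a profile where every player is best-responding is a pure Nash equilibrium.
Side A against Concede: payoffs 6, 4, 8 → best response Walk.
Side A against Hold: payoffs 8, 3, 7 → best response Hold.
Side A against Push: payoffs 0, 9, 4 → best response Push.
Side B against Hold: payoffs 6, 7, 3 → best response Hold.
Side B against Push: payoffs 3, 0, 5 → best response Push.
Side B against Walk: payoffs 6, 3, 1 → best response Concede.
Mutual best responses: (Hold, Hold); (Push, Push); (Walk, Concede).

(Hold, Hold); (Push, Push); (Walk, Concede)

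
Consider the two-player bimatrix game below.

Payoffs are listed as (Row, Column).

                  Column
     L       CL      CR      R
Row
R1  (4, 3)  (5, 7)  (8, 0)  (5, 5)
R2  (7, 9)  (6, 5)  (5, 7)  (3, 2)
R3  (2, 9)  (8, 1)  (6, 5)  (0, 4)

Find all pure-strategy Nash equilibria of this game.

The unique pure-strategy Nash equilibrium is (R2, L).

Mark each player's best response to every combination of opponents' strategies; a profile where every player is best-responding is a pure Nash equilibrium.
Row against L: payoffs 4, 7, 2 → best response R2.
Row against CL: payoffs 5, 6, 8 → best response R3.
Row against CR: payoffs 8, 5, 6 → best response R1.
Row against R: payoffs 5, 3, 0 → best response R1.
Column against R1: payoffs 3, 7, 0, 5 → best response CL.
Column against R2: payoffs 9, 5, 7, 2 → best response L.
Column against R3: payoffs 9, 1, 5, 4 → best response L.
Mutual best responses: (R2, L).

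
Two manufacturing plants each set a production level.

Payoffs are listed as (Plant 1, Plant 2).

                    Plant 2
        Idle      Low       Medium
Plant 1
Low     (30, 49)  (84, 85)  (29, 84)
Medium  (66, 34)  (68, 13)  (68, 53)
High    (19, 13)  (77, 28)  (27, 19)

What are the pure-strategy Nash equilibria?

For each strategy profile, look for a profitable unilateral deviation.
(Low, Idle): Plant 1 can switch to Medium (30 → 66). Not NE.
(Low, Low): Plant 1 gets 84, best alternative 77; Plant 2 gets 85, best alternative 84. No profitable deviation — NE.
(Low, Medium): Plant 1 can switch to Medium (29 → 68). Not NE.
(Medium, Idle): Plant 2 can switch to Medium (34 → 53). Not NE.
(Medium, Low): Plant 1 can switch to Low (68 → 84). Not NE.
(Medium, Medium): Plant 1 gets 68, best alternative 29; Plant 2 gets 53, best alternative 34. No profitable deviation — NE.
(High, Idle): Plant 1 can switch to Low (19 → 30). Not NE.
(High, Low): Plant 1 can switch to Low (77 → 84). Not NE.
(The remaining 1 profile has a profitable deviation by the same check.)

Pure-strategy Nash equilibria: (Low, Low); (Medium, Medium)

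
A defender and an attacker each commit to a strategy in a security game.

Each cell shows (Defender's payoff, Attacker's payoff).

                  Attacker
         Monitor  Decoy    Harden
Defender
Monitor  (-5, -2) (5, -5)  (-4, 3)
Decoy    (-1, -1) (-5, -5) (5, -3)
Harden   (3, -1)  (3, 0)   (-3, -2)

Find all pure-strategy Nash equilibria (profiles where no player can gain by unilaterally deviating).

There is no pure-strategy Nash equilibrium.

For each player, find the best response to each opponent profile; mutual best responses are the pure NE.
Defender against Monitor: payoffs -5, -1, 3 → best response Harden.
Defender against Decoy: payoffs 5, -5, 3 → best response Monitor.
Defender against Harden: payoffs -4, 5, -3 → best response Decoy.
Attacker against Monitor: payoffs -2, -5, 3 → best response Harden.
Attacker against Decoy: payoffs -1, -5, -3 → best response Monitor.
Attacker against Harden: payoffs -1, 0, -2 → best response Decoy.
No profile is a mutual best response for all players.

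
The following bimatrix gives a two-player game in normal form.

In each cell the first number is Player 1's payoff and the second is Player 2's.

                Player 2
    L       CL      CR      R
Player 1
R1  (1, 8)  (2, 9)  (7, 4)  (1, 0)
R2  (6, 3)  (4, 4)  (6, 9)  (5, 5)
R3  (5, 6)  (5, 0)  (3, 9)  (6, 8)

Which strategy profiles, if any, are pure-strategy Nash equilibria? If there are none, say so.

none

(R1, L): Player 1 can switch to R2 (1 → 6). Not NE.
(R1, CL): Player 1 can switch to R2 (2 → 4). Not NE.
(R1, CR): Player 2 can switch to L (4 → 8). Not NE.
(R1, R): Player 1 can switch to R2 (1 → 5). Not NE.
(R2, L): Player 2 can switch to CL (3 → 4). Not NE.
(R2, CL): Player 1 can switch to R3 (4 → 5). Not NE.
(R2, CR): Player 1 can switch to R1 (6 → 7). Not NE.
(R2, R): Player 1 can switch to R3 (5 → 6). Not NE.
(R3, L): Player 1 can switch to R2 (5 → 6). Not NE.
(R3, CL): Player 2 can switch to L (0 → 6). Not NE.
(R3, CR): Player 1 can switch to R1 (3 → 7). Not NE.
(R3, R): Player 2 can switch to CR (8 → 9). Not NE.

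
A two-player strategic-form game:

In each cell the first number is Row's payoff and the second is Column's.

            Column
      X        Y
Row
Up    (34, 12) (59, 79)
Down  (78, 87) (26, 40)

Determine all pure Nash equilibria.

Row against X: payoffs 34, 78 → best response Down.
Row against Y: payoffs 59, 26 → best response Up.
Column against Up: payoffs 12, 79 → best response Y.
Column against Down: payoffs 87, 40 → best response X.
Mutual best responses: (Up, Y); (Down, X).

The pure Nash equilibria are (Up, Y); (Down, X).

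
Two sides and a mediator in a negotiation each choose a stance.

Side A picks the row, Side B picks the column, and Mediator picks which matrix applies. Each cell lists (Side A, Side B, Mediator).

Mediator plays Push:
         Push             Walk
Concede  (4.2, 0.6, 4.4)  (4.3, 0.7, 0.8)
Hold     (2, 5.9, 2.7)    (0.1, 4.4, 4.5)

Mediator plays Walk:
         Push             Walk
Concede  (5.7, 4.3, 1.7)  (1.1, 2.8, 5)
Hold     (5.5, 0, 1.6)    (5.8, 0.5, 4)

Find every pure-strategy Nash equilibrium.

Side A against (Push, Push): payoffs 4.2, 2 → best response Concede.
Side A against (Push, Walk): payoffs 5.7, 5.5 → best response Concede.
Side A against (Walk, Push): payoffs 4.3, 0.1 → best response Concede.
Side A against (Walk, Walk): payoffs 1.1, 5.8 → best response Hold.
Side B against (Concede, Push): payoffs 0.6, 0.7 → best response Walk.
Side B against (Concede, Walk): payoffs 4.3, 2.8 → best response Push.
Side B against (Hold, Push): payoffs 5.9, 4.4 → best response Push.
Side B against (Hold, Walk): payoffs 0, 0.5 → best response Walk.
Mediator against (Concede, Push): payoffs 4.4, 1.7 → best response Push.
Mediator against (Concede, Walk): payoffs 0.8, 5 → best response Walk.
Mediator against (Hold, Push): payoffs 2.7, 1.6 → best response Push.
Mediator against (Hold, Walk): payoffs 4.5, 4 → best response Push.
No profile is a mutual best response for all players.

none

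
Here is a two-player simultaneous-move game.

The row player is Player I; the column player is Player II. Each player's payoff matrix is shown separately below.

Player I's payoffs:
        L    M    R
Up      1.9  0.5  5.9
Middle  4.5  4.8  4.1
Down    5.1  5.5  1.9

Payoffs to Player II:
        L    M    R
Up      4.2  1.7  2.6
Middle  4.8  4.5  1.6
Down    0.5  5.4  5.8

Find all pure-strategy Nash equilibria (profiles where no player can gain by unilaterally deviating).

There is no pure-strategy Nash equilibrium.

(Up, L): Player I can switch to Middle (1.9 → 4.5). Not NE.
(Up, M): Player I can switch to Middle (0.5 → 4.8). Not NE.
(Up, R): Player II can switch to L (2.6 → 4.2). Not NE.
(Middle, L): Player I can switch to Down (4.5 → 5.1). Not NE.
(Middle, M): Player I can switch to Down (4.8 → 5.5). Not NE.
(Middle, R): Player I can switch to Up (4.1 → 5.9). Not NE.
(Down, L): Player II can switch to M (0.5 → 5.4). Not NE.
(Down, M): Player II can switch to R (5.4 → 5.8). Not NE.
(The remaining 1 profile has a profitable deviation by the same check.)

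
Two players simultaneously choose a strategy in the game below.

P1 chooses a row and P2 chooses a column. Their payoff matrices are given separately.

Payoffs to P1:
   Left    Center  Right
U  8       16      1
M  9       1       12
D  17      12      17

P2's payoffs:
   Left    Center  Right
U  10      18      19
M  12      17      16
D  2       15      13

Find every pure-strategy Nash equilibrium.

none

For each player, find the best response to each opponent profile; mutual best responses are the pure NE.
P1 against Left: payoffs 8, 9, 17 → best response D.
P1 against Center: payoffs 16, 1, 12 → best response U.
P1 against Right: payoffs 1, 12, 17 → best response D.
P2 against U: payoffs 10, 18, 19 → best response Right.
P2 against M: payoffs 12, 17, 16 → best response Center.
P2 against D: payoffs 2, 15, 13 → best response Center.
No profile is a mutual best response for all players.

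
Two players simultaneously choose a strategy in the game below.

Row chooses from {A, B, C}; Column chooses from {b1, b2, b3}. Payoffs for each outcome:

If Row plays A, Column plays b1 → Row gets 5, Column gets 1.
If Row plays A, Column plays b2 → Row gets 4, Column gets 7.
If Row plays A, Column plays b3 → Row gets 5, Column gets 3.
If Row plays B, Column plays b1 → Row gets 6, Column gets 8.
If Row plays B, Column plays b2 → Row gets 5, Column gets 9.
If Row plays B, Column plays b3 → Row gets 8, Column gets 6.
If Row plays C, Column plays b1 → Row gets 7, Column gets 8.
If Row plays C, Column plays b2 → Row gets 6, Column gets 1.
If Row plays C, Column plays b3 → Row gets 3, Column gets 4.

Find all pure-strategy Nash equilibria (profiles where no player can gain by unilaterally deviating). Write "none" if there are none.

(A, b1): Row can switch to B (5 → 6). Not NE.
(A, b2): Row can switch to B (4 → 5). Not NE.
(A, b3): Row can switch to B (5 → 8). Not NE.
(B, b1): Row can switch to C (6 → 7). Not NE.
(B, b2): Row can switch to C (5 → 6). Not NE.
(B, b3): Column can switch to b1 (6 → 8). Not NE.
(C, b1): Row gets 7, best alternative 6; Column gets 8, best alternative 4. No profitable deviation — NE.
(The remaining 2 profiles each have a profitable deviation by the same check.)

Pure NE: (C, b1)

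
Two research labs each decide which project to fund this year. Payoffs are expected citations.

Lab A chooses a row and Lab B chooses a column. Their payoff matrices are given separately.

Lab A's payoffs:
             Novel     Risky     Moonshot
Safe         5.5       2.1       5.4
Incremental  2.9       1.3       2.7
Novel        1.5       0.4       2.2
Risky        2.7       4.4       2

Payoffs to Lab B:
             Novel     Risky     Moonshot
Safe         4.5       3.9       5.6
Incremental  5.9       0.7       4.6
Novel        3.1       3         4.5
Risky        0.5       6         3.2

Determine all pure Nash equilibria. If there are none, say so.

The pure Nash equilibria are (Safe, Moonshot), (Risky, Risky).

Lab A against Novel: payoffs 5.5, 2.9, 1.5, 2.7 → best response Safe.
Lab A against Risky: payoffs 2.1, 1.3, 0.4, 4.4 → best response Risky.
Lab A against Moonshot: payoffs 5.4, 2.7, 2.2, 2 → best response Safe.
Lab B against Safe: payoffs 4.5, 3.9, 5.6 → best response Moonshot.
Lab B against Incremental: payoffs 5.9, 0.7, 4.6 → best response Novel.
Lab B against Novel: payoffs 3.1, 3, 4.5 → best response Moonshot.
Lab B against Risky: payoffs 0.5, 6, 3.2 → best response Risky.
Mutual best responses: (Safe, Moonshot); (Risky, Risky).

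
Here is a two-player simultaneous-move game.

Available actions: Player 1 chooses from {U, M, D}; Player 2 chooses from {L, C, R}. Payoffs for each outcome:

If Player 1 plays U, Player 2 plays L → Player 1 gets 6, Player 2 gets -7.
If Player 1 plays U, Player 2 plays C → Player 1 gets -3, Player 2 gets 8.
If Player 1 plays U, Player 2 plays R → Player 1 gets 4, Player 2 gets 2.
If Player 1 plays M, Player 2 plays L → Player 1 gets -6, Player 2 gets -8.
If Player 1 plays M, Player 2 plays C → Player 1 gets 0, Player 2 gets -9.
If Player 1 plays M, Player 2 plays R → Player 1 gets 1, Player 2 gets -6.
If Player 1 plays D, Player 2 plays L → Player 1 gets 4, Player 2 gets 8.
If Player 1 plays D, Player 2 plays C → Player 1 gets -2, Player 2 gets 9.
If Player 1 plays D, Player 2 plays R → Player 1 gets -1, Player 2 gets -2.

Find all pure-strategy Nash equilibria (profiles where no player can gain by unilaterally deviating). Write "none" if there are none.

Player 1 against L: payoffs 6, -6, 4 → best response U.
Player 1 against C: payoffs -3, 0, -2 → best response M.
Player 1 against R: payoffs 4, 1, -1 → best response U.
Player 2 against U: payoffs -7, 8, 2 → best response C.
Player 2 against M: payoffs -8, -9, -6 → best response R.
Player 2 against D: payoffs 8, 9, -2 → best response C.
No profile is a mutual best response for all players.

No pure-strategy Nash equilibrium.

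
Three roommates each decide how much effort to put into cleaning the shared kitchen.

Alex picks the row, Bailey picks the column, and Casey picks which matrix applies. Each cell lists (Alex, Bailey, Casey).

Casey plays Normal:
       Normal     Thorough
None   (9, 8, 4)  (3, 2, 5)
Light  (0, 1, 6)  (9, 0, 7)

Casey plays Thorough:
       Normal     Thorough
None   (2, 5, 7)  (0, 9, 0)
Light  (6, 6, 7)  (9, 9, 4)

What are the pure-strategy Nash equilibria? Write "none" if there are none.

For each player, find the best response to each opponent profile; mutual best responses are the pure NE.
Alex against (Normal, Normal): payoffs 9, 0 → best response None.
Alex against (Normal, Thorough): payoffs 2, 6 → best response Light.
Alex against (Thorough, Normal): payoffs 3, 9 → best response Light.
Alex against (Thorough, Thorough): payoffs 0, 9 → best response Light.
Bailey against (None, Normal): payoffs 8, 2 → best response Normal.
Bailey against (None, Thorough): payoffs 5, 9 → best response Thorough.
Bailey against (Light, Normal): payoffs 1, 0 → best response Normal.
Bailey against (Light, Thorough): payoffs 6, 9 → best response Thorough.
Casey against (None, Normal): payoffs 4, 7 → best response Thorough.
Casey against (None, Thorough): payoffs 5, 0 → best response Normal.
Casey against (Light, Normal): payoffs 6, 7 → best response Thorough.
Casey against (Light, Thorough): payoffs 7, 4 → best response Normal.
No profile is a mutual best response for all players.

There is no pure-strategy Nash equilibrium.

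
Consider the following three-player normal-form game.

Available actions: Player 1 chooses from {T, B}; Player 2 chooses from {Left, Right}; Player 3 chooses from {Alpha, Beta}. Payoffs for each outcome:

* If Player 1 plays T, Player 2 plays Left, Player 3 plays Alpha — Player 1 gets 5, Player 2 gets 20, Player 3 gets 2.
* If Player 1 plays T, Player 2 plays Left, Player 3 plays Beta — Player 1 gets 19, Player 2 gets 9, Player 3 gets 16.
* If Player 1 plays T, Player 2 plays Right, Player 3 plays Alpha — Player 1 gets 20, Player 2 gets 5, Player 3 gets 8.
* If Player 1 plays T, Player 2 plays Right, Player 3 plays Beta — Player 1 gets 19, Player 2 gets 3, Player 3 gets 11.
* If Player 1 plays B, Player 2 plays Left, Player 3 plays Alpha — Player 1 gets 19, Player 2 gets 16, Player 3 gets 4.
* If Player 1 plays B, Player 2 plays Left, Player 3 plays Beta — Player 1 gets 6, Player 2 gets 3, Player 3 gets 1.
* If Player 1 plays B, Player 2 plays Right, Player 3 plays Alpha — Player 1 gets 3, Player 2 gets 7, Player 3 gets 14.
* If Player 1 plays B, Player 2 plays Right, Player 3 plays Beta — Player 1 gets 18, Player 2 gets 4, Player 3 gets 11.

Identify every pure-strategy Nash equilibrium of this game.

The pure Nash equilibria are (T, Left, Beta); (B, Left, Alpha).

(T, Left, Alpha): Player 1 can switch to B (5 → 19). Not NE.
(T, Left, Beta): Player 1 gets 19, best alternative 6; Player 2 gets 9, best alternative 3; Player 3 gets 16, best alternative 2. No profitable deviation — NE.
(T, Right, Alpha): Player 2 can switch to Left (5 → 20). Not NE.
(T, Right, Beta): Player 2 can switch to Left (3 → 9). Not NE.
(B, Left, Alpha): Player 1 gets 19, best alternative 5; Player 2 gets 16, best alternative 7; Player 3 gets 4, best alternative 1. No profitable deviation — NE.
(B, Left, Beta): Player 1 can switch to T (6 → 19). Not NE.
(B, Right, Alpha): Player 1 can switch to T (3 → 20). Not NE.
(B, Right, Beta): Player 1 can switch to T (18 → 19). Not NE.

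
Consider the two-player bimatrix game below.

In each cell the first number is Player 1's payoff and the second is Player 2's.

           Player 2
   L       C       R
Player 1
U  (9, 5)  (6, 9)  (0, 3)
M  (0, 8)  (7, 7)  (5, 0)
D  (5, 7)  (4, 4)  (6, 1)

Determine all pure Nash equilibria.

(U, L): Player 2 can switch to C (5 → 9). Not NE.
(U, C): Player 1 can switch to M (6 → 7). Not NE.
(U, R): Player 1 can switch to M (0 → 5). Not NE.
(M, L): Player 1 can switch to U (0 → 9). Not NE.
(M, C): Player 2 can switch to L (7 → 8). Not NE.
(M, R): Player 1 can switch to D (5 → 6). Not NE.
(The remaining 3 profiles each have a profitable deviation by the same check.)

none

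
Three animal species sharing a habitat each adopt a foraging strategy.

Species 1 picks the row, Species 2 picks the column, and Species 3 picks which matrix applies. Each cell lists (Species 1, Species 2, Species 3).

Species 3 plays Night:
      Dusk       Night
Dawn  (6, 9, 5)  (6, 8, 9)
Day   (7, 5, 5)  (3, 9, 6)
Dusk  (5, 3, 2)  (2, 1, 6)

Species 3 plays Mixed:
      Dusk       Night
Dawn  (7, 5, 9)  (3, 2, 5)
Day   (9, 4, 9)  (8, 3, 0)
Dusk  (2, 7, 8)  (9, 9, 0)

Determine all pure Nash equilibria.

(Dawn, Dusk, Night): Species 1 can switch to Day (6 → 7). Not NE.
(Dawn, Dusk, Mixed): Species 1 can switch to Day (7 → 9). Not NE.
(Dawn, Night, Night): Species 2 can switch to Dusk (8 → 9). Not NE.
(Dawn, Night, Mixed): Species 1 can switch to Day (3 → 8). Not NE.
(Day, Dusk, Night): Species 2 can switch to Night (5 → 9). Not NE.
(Day, Dusk, Mixed): Species 1 gets 9, best alternative 7; Species 2 gets 4, best alternative 3; Species 3 gets 9, best alternative 5. No profitable deviation — NE.
(Day, Night, Night): Species 1 can switch to Dawn (3 → 6). Not NE.
(Day, Night, Mixed): Species 1 can switch to Dusk (8 → 9). Not NE.
(Dusk, Dusk, Night): Species 1 can switch to Dawn (5 → 6). Not NE.
(Dusk, Dusk, Mixed): Species 1 can switch to Dawn (2 → 7). Not NE.
(Dusk, Night, Night): Species 1 can switch to Dawn (2 → 6). Not NE.
(Dusk, Night, Mixed): Species 3 can switch to Night (0 → 6). Not NE.

(Day, Dusk, Mixed)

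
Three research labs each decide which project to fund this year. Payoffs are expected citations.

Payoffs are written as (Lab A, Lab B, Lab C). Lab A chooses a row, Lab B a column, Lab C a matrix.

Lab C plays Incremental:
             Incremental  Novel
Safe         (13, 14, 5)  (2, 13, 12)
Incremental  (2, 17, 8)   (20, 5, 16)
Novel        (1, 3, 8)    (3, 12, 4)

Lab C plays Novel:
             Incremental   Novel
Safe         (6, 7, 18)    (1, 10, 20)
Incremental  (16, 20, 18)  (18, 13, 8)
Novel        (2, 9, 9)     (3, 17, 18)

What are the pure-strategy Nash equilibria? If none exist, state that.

Mark each player's best response to every combination of opponents' strategies; a profile where every player is best-responding is a pure Nash equilibrium.
Lab A against (Incremental, Incremental): payoffs 13, 2, 1 → best response Safe.
Lab A against (Incremental, Novel): payoffs 6, 16, 2 → best response Incremental.
Lab A against (Novel, Incremental): payoffs 2, 20, 3 → best response Incremental.
Lab A against (Novel, Novel): payoffs 1, 18, 3 → best response Incremental.
Lab B against (Safe, Incremental): payoffs 14, 13 → best response Incremental.
Lab B against (Safe, Novel): payoffs 7, 10 → best response Novel.
Lab B against (Incremental, Incremental): payoffs 17, 5 → best response Incremental.
Lab B against (Incremental, Novel): payoffs 20, 13 → best response Incremental.
Lab B against (Novel, Incremental): payoffs 3, 12 → best response Novel.
Lab B against (Novel, Novel): payoffs 9, 17 → best response Novel.
Lab C against (Safe, Incremental): payoffs 5, 18 → best response Novel.
Lab C against (Safe, Novel): payoffs 12, 20 → best response Novel.
Lab C against (Incremental, Incremental): payoffs 8, 18 → best response Novel.
Lab C against (Incremental, Novel): payoffs 16, 8 → best response Incremental.
Lab C against (Novel, Incremental): payoffs 8, 9 → best response Novel.
Lab C against (Novel, Novel): payoffs 4, 18 → best response Novel.
Mutual best responses: (Incremental, Incremental, Novel).

The unique pure-strategy Nash equilibrium is (Incremental, Incremental, Novel).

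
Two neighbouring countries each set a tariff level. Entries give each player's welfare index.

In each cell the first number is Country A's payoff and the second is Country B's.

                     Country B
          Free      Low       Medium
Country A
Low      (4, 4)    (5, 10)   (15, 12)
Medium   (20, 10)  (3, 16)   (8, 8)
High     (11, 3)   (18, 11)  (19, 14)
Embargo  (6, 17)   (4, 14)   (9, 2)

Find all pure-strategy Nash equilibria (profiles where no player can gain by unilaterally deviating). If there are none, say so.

(High, Medium)

Mark each player's best response to every combination of opponents' strategies; a profile where every player is best-responding is a pure Nash equilibrium.
Country A against Free: payoffs 4, 20, 11, 6 → best response Medium.
Country A against Low: payoffs 5, 3, 18, 4 → best response High.
Country A against Medium: payoffs 15, 8, 19, 9 → best response High.
Country B against Low: payoffs 4, 10, 12 → best response Medium.
Country B against Medium: payoffs 10, 16, 8 → best response Low.
Country B against High: payoffs 3, 11, 14 → best response Medium.
Country B against Embargo: payoffs 17, 14, 2 → best response Free.
Mutual best responses: (High, Medium).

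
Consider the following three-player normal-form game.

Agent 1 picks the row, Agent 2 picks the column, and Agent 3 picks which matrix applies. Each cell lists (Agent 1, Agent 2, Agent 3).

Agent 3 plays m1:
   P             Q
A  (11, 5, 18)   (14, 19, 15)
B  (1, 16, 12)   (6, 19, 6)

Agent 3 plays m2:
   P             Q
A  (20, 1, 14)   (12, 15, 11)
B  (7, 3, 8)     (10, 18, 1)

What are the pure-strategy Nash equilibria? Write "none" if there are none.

Agent 1 against (P, m1): payoffs 11, 1 → best response A.
Agent 1 against (P, m2): payoffs 20, 7 → best response A.
Agent 1 against (Q, m1): payoffs 14, 6 → best response A.
Agent 1 against (Q, m2): payoffs 12, 10 → best response A.
Agent 2 against (A, m1): payoffs 5, 19 → best response Q.
Agent 2 against (A, m2): payoffs 1, 15 → best response Q.
Agent 2 against (B, m1): payoffs 16, 19 → best response Q.
Agent 2 against (B, m2): payoffs 3, 18 → best response Q.
Agent 3 against (A, P): payoffs 18, 14 → best response m1.
Agent 3 against (A, Q): payoffs 15, 11 → best response m1.
Agent 3 against (B, P): payoffs 12, 8 → best response m1.
Agent 3 against (B, Q): payoffs 6, 1 → best response m1.
Mutual best responses: (A, Q, m1).

The unique pure-strategy Nash equilibrium is (A, Q, m1).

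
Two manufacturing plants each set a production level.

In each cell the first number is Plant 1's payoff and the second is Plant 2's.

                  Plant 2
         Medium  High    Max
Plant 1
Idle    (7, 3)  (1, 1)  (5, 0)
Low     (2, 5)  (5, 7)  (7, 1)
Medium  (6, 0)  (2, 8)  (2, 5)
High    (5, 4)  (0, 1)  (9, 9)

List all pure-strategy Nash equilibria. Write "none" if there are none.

Pure-strategy Nash equilibria: (Idle, Medium); (Low, High); (High, Max)

For each strategy profile, look for a profitable unilateral deviation.
(Idle, Medium): Plant 1 gets 7, best alternative 6; Plant 2 gets 3, best alternative 1. No profitable deviation — NE.
(Idle, High): Plant 1 can switch to Low (1 → 5). Not NE.
(Idle, Max): Plant 1 can switch to Low (5 → 7). Not NE.
(Low, Medium): Plant 1 can switch to Idle (2 → 7). Not NE.
(Low, High): Plant 1 gets 5, best alternative 2; Plant 2 gets 7, best alternative 5. No profitable deviation — NE.
(Low, Max): Plant 1 can switch to High (7 → 9). Not NE.
(Medium, Medium): Plant 1 can switch to Idle (6 → 7). Not NE.
(Medium, High): Plant 1 can switch to Low (2 → 5). Not NE.
(High, Max): Plant 1 gets 9, best alternative 7; Plant 2 gets 9, best alternative 4. No profitable deviation — NE.
(The remaining 3 profiles each have a profitable deviation by the same check.)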